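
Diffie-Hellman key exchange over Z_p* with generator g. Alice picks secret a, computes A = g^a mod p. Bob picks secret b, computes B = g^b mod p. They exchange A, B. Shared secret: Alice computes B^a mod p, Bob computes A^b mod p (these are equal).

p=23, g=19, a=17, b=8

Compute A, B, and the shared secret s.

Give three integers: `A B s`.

A = 19^17 mod 23  (bits of 17 = 10001)
  bit 0 = 1: r = r^2 * 19 mod 23 = 1^2 * 19 = 1*19 = 19
  bit 1 = 0: r = r^2 mod 23 = 19^2 = 16
  bit 2 = 0: r = r^2 mod 23 = 16^2 = 3
  bit 3 = 0: r = r^2 mod 23 = 3^2 = 9
  bit 4 = 1: r = r^2 * 19 mod 23 = 9^2 * 19 = 12*19 = 21
  -> A = 21
B = 19^8 mod 23  (bits of 8 = 1000)
  bit 0 = 1: r = r^2 * 19 mod 23 = 1^2 * 19 = 1*19 = 19
  bit 1 = 0: r = r^2 mod 23 = 19^2 = 16
  bit 2 = 0: r = r^2 mod 23 = 16^2 = 3
  bit 3 = 0: r = r^2 mod 23 = 3^2 = 9
  -> B = 9
s = B^a = 9^17 mod 23  (bits of 17 = 10001)
  bit 0 = 1: r = r^2 * 9 mod 23 = 1^2 * 9 = 1*9 = 9
  bit 1 = 0: r = r^2 mod 23 = 9^2 = 12
  bit 2 = 0: r = r^2 mod 23 = 12^2 = 6
  bit 3 = 0: r = r^2 mod 23 = 6^2 = 13
  bit 4 = 1: r = r^2 * 9 mod 23 = 13^2 * 9 = 8*9 = 3
  -> s = B^a = 3

Answer: 21 9 3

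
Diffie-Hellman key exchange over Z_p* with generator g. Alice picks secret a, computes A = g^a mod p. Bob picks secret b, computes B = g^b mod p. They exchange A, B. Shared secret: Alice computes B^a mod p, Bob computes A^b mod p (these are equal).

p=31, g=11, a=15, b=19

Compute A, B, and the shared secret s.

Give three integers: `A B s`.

Answer: 30 22 30

Derivation:
A = 11^15 mod 31  (bits of 15 = 1111)
  bit 0 = 1: r = r^2 * 11 mod 31 = 1^2 * 11 = 1*11 = 11
  bit 1 = 1: r = r^2 * 11 mod 31 = 11^2 * 11 = 28*11 = 29
  bit 2 = 1: r = r^2 * 11 mod 31 = 29^2 * 11 = 4*11 = 13
  bit 3 = 1: r = r^2 * 11 mod 31 = 13^2 * 11 = 14*11 = 30
  -> A = 30
B = 11^19 mod 31  (bits of 19 = 10011)
  bit 0 = 1: r = r^2 * 11 mod 31 = 1^2 * 11 = 1*11 = 11
  bit 1 = 0: r = r^2 mod 31 = 11^2 = 28
  bit 2 = 0: r = r^2 mod 31 = 28^2 = 9
  bit 3 = 1: r = r^2 * 11 mod 31 = 9^2 * 11 = 19*11 = 23
  bit 4 = 1: r = r^2 * 11 mod 31 = 23^2 * 11 = 2*11 = 22
  -> B = 22
s = B^a = 22^15 mod 31  (bits of 15 = 1111)
  bit 0 = 1: r = r^2 * 22 mod 31 = 1^2 * 22 = 1*22 = 22
  bit 1 = 1: r = r^2 * 22 mod 31 = 22^2 * 22 = 19*22 = 15
  bit 2 = 1: r = r^2 * 22 mod 31 = 15^2 * 22 = 8*22 = 21
  bit 3 = 1: r = r^2 * 22 mod 31 = 21^2 * 22 = 7*22 = 30
  -> s = B^a = 30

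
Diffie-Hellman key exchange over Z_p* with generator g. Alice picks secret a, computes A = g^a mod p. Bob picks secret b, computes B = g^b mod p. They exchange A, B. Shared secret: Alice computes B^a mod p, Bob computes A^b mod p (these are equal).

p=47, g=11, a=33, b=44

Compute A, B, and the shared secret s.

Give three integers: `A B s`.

A = 11^33 mod 47  (bits of 33 = 100001)
  bit 0 = 1: r = r^2 * 11 mod 47 = 1^2 * 11 = 1*11 = 11
  bit 1 = 0: r = r^2 mod 47 = 11^2 = 27
  bit 2 = 0: r = r^2 mod 47 = 27^2 = 24
  bit 3 = 0: r = r^2 mod 47 = 24^2 = 12
  bit 4 = 0: r = r^2 mod 47 = 12^2 = 3
  bit 5 = 1: r = r^2 * 11 mod 47 = 3^2 * 11 = 9*11 = 5
  -> A = 5
B = 11^44 mod 47  (bits of 44 = 101100)
  bit 0 = 1: r = r^2 * 11 mod 47 = 1^2 * 11 = 1*11 = 11
  bit 1 = 0: r = r^2 mod 47 = 11^2 = 27
  bit 2 = 1: r = r^2 * 11 mod 47 = 27^2 * 11 = 24*11 = 29
  bit 3 = 1: r = r^2 * 11 mod 47 = 29^2 * 11 = 42*11 = 39
  bit 4 = 0: r = r^2 mod 47 = 39^2 = 17
  bit 5 = 0: r = r^2 mod 47 = 17^2 = 7
  -> B = 7
s = B^a = 7^33 mod 47  (bits of 33 = 100001)
  bit 0 = 1: r = r^2 * 7 mod 47 = 1^2 * 7 = 1*7 = 7
  bit 1 = 0: r = r^2 mod 47 = 7^2 = 2
  bit 2 = 0: r = r^2 mod 47 = 2^2 = 4
  bit 3 = 0: r = r^2 mod 47 = 4^2 = 16
  bit 4 = 0: r = r^2 mod 47 = 16^2 = 21
  bit 5 = 1: r = r^2 * 7 mod 47 = 21^2 * 7 = 18*7 = 32
  -> s = B^a = 32

Answer: 5 7 32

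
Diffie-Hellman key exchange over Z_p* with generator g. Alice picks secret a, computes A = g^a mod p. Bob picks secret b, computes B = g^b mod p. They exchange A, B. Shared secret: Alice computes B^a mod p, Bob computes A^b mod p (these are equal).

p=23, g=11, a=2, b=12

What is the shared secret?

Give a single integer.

Answer: 6

Derivation:
A = 11^2 mod 23  (bits of 2 = 10)
  bit 0 = 1: r = r^2 * 11 mod 23 = 1^2 * 11 = 1*11 = 11
  bit 1 = 0: r = r^2 mod 23 = 11^2 = 6
  -> A = 6
B = 11^12 mod 23  (bits of 12 = 1100)
  bit 0 = 1: r = r^2 * 11 mod 23 = 1^2 * 11 = 1*11 = 11
  bit 1 = 1: r = r^2 * 11 mod 23 = 11^2 * 11 = 6*11 = 20
  bit 2 = 0: r = r^2 mod 23 = 20^2 = 9
  bit 3 = 0: r = r^2 mod 23 = 9^2 = 12
  -> B = 12
s = B^a = 12^2 mod 23  (bits of 2 = 10)
  bit 0 = 1: r = r^2 * 12 mod 23 = 1^2 * 12 = 1*12 = 12
  bit 1 = 0: r = r^2 mod 23 = 12^2 = 6
  -> s = B^a = 6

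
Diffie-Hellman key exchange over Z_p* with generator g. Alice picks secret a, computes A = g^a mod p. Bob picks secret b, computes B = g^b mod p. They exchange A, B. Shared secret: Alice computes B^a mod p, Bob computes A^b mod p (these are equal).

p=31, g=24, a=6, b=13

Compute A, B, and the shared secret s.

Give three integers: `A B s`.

A = 24^6 mod 31  (bits of 6 = 110)
  bit 0 = 1: r = r^2 * 24 mod 31 = 1^2 * 24 = 1*24 = 24
  bit 1 = 1: r = r^2 * 24 mod 31 = 24^2 * 24 = 18*24 = 29
  bit 2 = 0: r = r^2 mod 31 = 29^2 = 4
  -> A = 4
B = 24^13 mod 31  (bits of 13 = 1101)
  bit 0 = 1: r = r^2 * 24 mod 31 = 1^2 * 24 = 1*24 = 24
  bit 1 = 1: r = r^2 * 24 mod 31 = 24^2 * 24 = 18*24 = 29
  bit 2 = 0: r = r^2 mod 31 = 29^2 = 4
  bit 3 = 1: r = r^2 * 24 mod 31 = 4^2 * 24 = 16*24 = 12
  -> B = 12
s = B^a = 12^6 mod 31  (bits of 6 = 110)
  bit 0 = 1: r = r^2 * 12 mod 31 = 1^2 * 12 = 1*12 = 12
  bit 1 = 1: r = r^2 * 12 mod 31 = 12^2 * 12 = 20*12 = 23
  bit 2 = 0: r = r^2 mod 31 = 23^2 = 2
  -> s = B^a = 2

Answer: 4 12 2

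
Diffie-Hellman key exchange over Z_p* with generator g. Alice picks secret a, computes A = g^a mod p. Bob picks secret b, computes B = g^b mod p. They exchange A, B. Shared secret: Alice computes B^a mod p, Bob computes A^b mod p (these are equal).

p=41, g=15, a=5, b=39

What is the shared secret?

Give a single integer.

A = 15^5 mod 41  (bits of 5 = 101)
  bit 0 = 1: r = r^2 * 15 mod 41 = 1^2 * 15 = 1*15 = 15
  bit 1 = 0: r = r^2 mod 41 = 15^2 = 20
  bit 2 = 1: r = r^2 * 15 mod 41 = 20^2 * 15 = 31*15 = 14
  -> A = 14
B = 15^39 mod 41  (bits of 39 = 100111)
  bit 0 = 1: r = r^2 * 15 mod 41 = 1^2 * 15 = 1*15 = 15
  bit 1 = 0: r = r^2 mod 41 = 15^2 = 20
  bit 2 = 0: r = r^2 mod 41 = 20^2 = 31
  bit 3 = 1: r = r^2 * 15 mod 41 = 31^2 * 15 = 18*15 = 24
  bit 4 = 1: r = r^2 * 15 mod 41 = 24^2 * 15 = 2*15 = 30
  bit 5 = 1: r = r^2 * 15 mod 41 = 30^2 * 15 = 39*15 = 11
  -> B = 11
s = B^a = 11^5 mod 41  (bits of 5 = 101)
  bit 0 = 1: r = r^2 * 11 mod 41 = 1^2 * 11 = 1*11 = 11
  bit 1 = 0: r = r^2 mod 41 = 11^2 = 39
  bit 2 = 1: r = r^2 * 11 mod 41 = 39^2 * 11 = 4*11 = 3
  -> s = B^a = 3

Answer: 3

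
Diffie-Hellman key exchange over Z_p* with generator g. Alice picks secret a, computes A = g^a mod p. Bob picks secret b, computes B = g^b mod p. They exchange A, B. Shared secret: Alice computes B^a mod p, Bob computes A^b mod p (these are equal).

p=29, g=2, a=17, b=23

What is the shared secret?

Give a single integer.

A = 2^17 mod 29  (bits of 17 = 10001)
  bit 0 = 1: r = r^2 * 2 mod 29 = 1^2 * 2 = 1*2 = 2
  bit 1 = 0: r = r^2 mod 29 = 2^2 = 4
  bit 2 = 0: r = r^2 mod 29 = 4^2 = 16
  bit 3 = 0: r = r^2 mod 29 = 16^2 = 24
  bit 4 = 1: r = r^2 * 2 mod 29 = 24^2 * 2 = 25*2 = 21
  -> A = 21
B = 2^23 mod 29  (bits of 23 = 10111)
  bit 0 = 1: r = r^2 * 2 mod 29 = 1^2 * 2 = 1*2 = 2
  bit 1 = 0: r = r^2 mod 29 = 2^2 = 4
  bit 2 = 1: r = r^2 * 2 mod 29 = 4^2 * 2 = 16*2 = 3
  bit 3 = 1: r = r^2 * 2 mod 29 = 3^2 * 2 = 9*2 = 18
  bit 4 = 1: r = r^2 * 2 mod 29 = 18^2 * 2 = 5*2 = 10
  -> B = 10
s = B^a = 10^17 mod 29  (bits of 17 = 10001)
  bit 0 = 1: r = r^2 * 10 mod 29 = 1^2 * 10 = 1*10 = 10
  bit 1 = 0: r = r^2 mod 29 = 10^2 = 13
  bit 2 = 0: r = r^2 mod 29 = 13^2 = 24
  bit 3 = 0: r = r^2 mod 29 = 24^2 = 25
  bit 4 = 1: r = r^2 * 10 mod 29 = 25^2 * 10 = 16*10 = 15
  -> s = B^a = 15

Answer: 15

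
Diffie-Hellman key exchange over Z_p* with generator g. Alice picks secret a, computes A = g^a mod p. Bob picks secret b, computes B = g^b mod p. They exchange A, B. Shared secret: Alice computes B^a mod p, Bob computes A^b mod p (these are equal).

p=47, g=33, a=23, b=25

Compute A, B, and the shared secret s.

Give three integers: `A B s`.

Answer: 46 39 46

Derivation:
A = 33^23 mod 47  (bits of 23 = 10111)
  bit 0 = 1: r = r^2 * 33 mod 47 = 1^2 * 33 = 1*33 = 33
  bit 1 = 0: r = r^2 mod 47 = 33^2 = 8
  bit 2 = 1: r = r^2 * 33 mod 47 = 8^2 * 33 = 17*33 = 44
  bit 3 = 1: r = r^2 * 33 mod 47 = 44^2 * 33 = 9*33 = 15
  bit 4 = 1: r = r^2 * 33 mod 47 = 15^2 * 33 = 37*33 = 46
  -> A = 46
B = 33^25 mod 47  (bits of 25 = 11001)
  bit 0 = 1: r = r^2 * 33 mod 47 = 1^2 * 33 = 1*33 = 33
  bit 1 = 1: r = r^2 * 33 mod 47 = 33^2 * 33 = 8*33 = 29
  bit 2 = 0: r = r^2 mod 47 = 29^2 = 42
  bit 3 = 0: r = r^2 mod 47 = 42^2 = 25
  bit 4 = 1: r = r^2 * 33 mod 47 = 25^2 * 33 = 14*33 = 39
  -> B = 39
s = B^a = 39^23 mod 47  (bits of 23 = 10111)
  bit 0 = 1: r = r^2 * 39 mod 47 = 1^2 * 39 = 1*39 = 39
  bit 1 = 0: r = r^2 mod 47 = 39^2 = 17
  bit 2 = 1: r = r^2 * 39 mod 47 = 17^2 * 39 = 7*39 = 38
  bit 3 = 1: r = r^2 * 39 mod 47 = 38^2 * 39 = 34*39 = 10
  bit 4 = 1: r = r^2 * 39 mod 47 = 10^2 * 39 = 6*39 = 46
  -> s = B^a = 46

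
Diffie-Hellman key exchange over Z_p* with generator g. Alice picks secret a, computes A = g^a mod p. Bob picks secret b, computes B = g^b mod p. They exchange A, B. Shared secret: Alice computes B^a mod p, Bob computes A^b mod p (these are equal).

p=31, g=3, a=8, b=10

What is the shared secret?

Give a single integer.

Answer: 5

Derivation:
A = 3^8 mod 31  (bits of 8 = 1000)
  bit 0 = 1: r = r^2 * 3 mod 31 = 1^2 * 3 = 1*3 = 3
  bit 1 = 0: r = r^2 mod 31 = 3^2 = 9
  bit 2 = 0: r = r^2 mod 31 = 9^2 = 19
  bit 3 = 0: r = r^2 mod 31 = 19^2 = 20
  -> A = 20
B = 3^10 mod 31  (bits of 10 = 1010)
  bit 0 = 1: r = r^2 * 3 mod 31 = 1^2 * 3 = 1*3 = 3
  bit 1 = 0: r = r^2 mod 31 = 3^2 = 9
  bit 2 = 1: r = r^2 * 3 mod 31 = 9^2 * 3 = 19*3 = 26
  bit 3 = 0: r = r^2 mod 31 = 26^2 = 25
  -> B = 25
s = B^a = 25^8 mod 31  (bits of 8 = 1000)
  bit 0 = 1: r = r^2 * 25 mod 31 = 1^2 * 25 = 1*25 = 25
  bit 1 = 0: r = r^2 mod 31 = 25^2 = 5
  bit 2 = 0: r = r^2 mod 31 = 5^2 = 25
  bit 3 = 0: r = r^2 mod 31 = 25^2 = 5
  -> s = B^a = 5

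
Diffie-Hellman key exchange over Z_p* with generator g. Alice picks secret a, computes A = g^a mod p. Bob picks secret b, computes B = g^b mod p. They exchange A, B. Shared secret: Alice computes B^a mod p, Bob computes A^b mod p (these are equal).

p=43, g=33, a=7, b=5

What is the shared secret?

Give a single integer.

Answer: 7

Derivation:
A = 33^7 mod 43  (bits of 7 = 111)
  bit 0 = 1: r = r^2 * 33 mod 43 = 1^2 * 33 = 1*33 = 33
  bit 1 = 1: r = r^2 * 33 mod 43 = 33^2 * 33 = 14*33 = 32
  bit 2 = 1: r = r^2 * 33 mod 43 = 32^2 * 33 = 35*33 = 37
  -> A = 37
B = 33^5 mod 43  (bits of 5 = 101)
  bit 0 = 1: r = r^2 * 33 mod 43 = 1^2 * 33 = 1*33 = 33
  bit 1 = 0: r = r^2 mod 43 = 33^2 = 14
  bit 2 = 1: r = r^2 * 33 mod 43 = 14^2 * 33 = 24*33 = 18
  -> B = 18
s = B^a = 18^7 mod 43  (bits of 7 = 111)
  bit 0 = 1: r = r^2 * 18 mod 43 = 1^2 * 18 = 1*18 = 18
  bit 1 = 1: r = r^2 * 18 mod 43 = 18^2 * 18 = 23*18 = 27
  bit 2 = 1: r = r^2 * 18 mod 43 = 27^2 * 18 = 41*18 = 7
  -> s = B^a = 7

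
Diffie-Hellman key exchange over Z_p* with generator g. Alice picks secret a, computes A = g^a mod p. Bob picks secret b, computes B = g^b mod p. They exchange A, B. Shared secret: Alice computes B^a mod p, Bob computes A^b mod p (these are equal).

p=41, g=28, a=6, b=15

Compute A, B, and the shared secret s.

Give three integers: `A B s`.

Answer: 2 27 9

Derivation:
A = 28^6 mod 41  (bits of 6 = 110)
  bit 0 = 1: r = r^2 * 28 mod 41 = 1^2 * 28 = 1*28 = 28
  bit 1 = 1: r = r^2 * 28 mod 41 = 28^2 * 28 = 5*28 = 17
  bit 2 = 0: r = r^2 mod 41 = 17^2 = 2
  -> A = 2
B = 28^15 mod 41  (bits of 15 = 1111)
  bit 0 = 1: r = r^2 * 28 mod 41 = 1^2 * 28 = 1*28 = 28
  bit 1 = 1: r = r^2 * 28 mod 41 = 28^2 * 28 = 5*28 = 17
  bit 2 = 1: r = r^2 * 28 mod 41 = 17^2 * 28 = 2*28 = 15
  bit 3 = 1: r = r^2 * 28 mod 41 = 15^2 * 28 = 20*28 = 27
  -> B = 27
s = B^a = 27^6 mod 41  (bits of 6 = 110)
  bit 0 = 1: r = r^2 * 27 mod 41 = 1^2 * 27 = 1*27 = 27
  bit 1 = 1: r = r^2 * 27 mod 41 = 27^2 * 27 = 32*27 = 3
  bit 2 = 0: r = r^2 mod 41 = 3^2 = 9
  -> s = B^a = 9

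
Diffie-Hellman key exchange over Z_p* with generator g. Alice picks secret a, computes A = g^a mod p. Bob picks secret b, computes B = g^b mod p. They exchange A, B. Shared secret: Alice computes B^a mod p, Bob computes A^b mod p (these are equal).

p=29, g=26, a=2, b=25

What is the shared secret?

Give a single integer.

A = 26^2 mod 29  (bits of 2 = 10)
  bit 0 = 1: r = r^2 * 26 mod 29 = 1^2 * 26 = 1*26 = 26
  bit 1 = 0: r = r^2 mod 29 = 26^2 = 9
  -> A = 9
B = 26^25 mod 29  (bits of 25 = 11001)
  bit 0 = 1: r = r^2 * 26 mod 29 = 1^2 * 26 = 1*26 = 26
  bit 1 = 1: r = r^2 * 26 mod 29 = 26^2 * 26 = 9*26 = 2
  bit 2 = 0: r = r^2 mod 29 = 2^2 = 4
  bit 3 = 0: r = r^2 mod 29 = 4^2 = 16
  bit 4 = 1: r = r^2 * 26 mod 29 = 16^2 * 26 = 24*26 = 15
  -> B = 15
s = B^a = 15^2 mod 29  (bits of 2 = 10)
  bit 0 = 1: r = r^2 * 15 mod 29 = 1^2 * 15 = 1*15 = 15
  bit 1 = 0: r = r^2 mod 29 = 15^2 = 22
  -> s = B^a = 22

Answer: 22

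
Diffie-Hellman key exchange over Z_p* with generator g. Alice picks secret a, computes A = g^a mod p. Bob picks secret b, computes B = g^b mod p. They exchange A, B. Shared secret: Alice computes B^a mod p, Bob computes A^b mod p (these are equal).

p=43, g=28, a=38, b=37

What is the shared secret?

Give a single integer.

Answer: 23

Derivation:
A = 28^38 mod 43  (bits of 38 = 100110)
  bit 0 = 1: r = r^2 * 28 mod 43 = 1^2 * 28 = 1*28 = 28
  bit 1 = 0: r = r^2 mod 43 = 28^2 = 10
  bit 2 = 0: r = r^2 mod 43 = 10^2 = 14
  bit 3 = 1: r = r^2 * 28 mod 43 = 14^2 * 28 = 24*28 = 27
  bit 4 = 1: r = r^2 * 28 mod 43 = 27^2 * 28 = 41*28 = 30
  bit 5 = 0: r = r^2 mod 43 = 30^2 = 40
  -> A = 40
B = 28^37 mod 43  (bits of 37 = 100101)
  bit 0 = 1: r = r^2 * 28 mod 43 = 1^2 * 28 = 1*28 = 28
  bit 1 = 0: r = r^2 mod 43 = 28^2 = 10
  bit 2 = 0: r = r^2 mod 43 = 10^2 = 14
  bit 3 = 1: r = r^2 * 28 mod 43 = 14^2 * 28 = 24*28 = 27
  bit 4 = 0: r = r^2 mod 43 = 27^2 = 41
  bit 5 = 1: r = r^2 * 28 mod 43 = 41^2 * 28 = 4*28 = 26
  -> B = 26
s = B^a = 26^38 mod 43  (bits of 38 = 100110)
  bit 0 = 1: r = r^2 * 26 mod 43 = 1^2 * 26 = 1*26 = 26
  bit 1 = 0: r = r^2 mod 43 = 26^2 = 31
  bit 2 = 0: r = r^2 mod 43 = 31^2 = 15
  bit 3 = 1: r = r^2 * 26 mod 43 = 15^2 * 26 = 10*26 = 2
  bit 4 = 1: r = r^2 * 26 mod 43 = 2^2 * 26 = 4*26 = 18
  bit 5 = 0: r = r^2 mod 43 = 18^2 = 23
  -> s = B^a = 23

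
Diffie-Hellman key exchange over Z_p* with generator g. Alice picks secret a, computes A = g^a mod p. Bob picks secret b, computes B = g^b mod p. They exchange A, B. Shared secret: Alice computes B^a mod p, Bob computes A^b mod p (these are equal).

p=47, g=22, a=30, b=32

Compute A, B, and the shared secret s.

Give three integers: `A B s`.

Answer: 27 2 34

Derivation:
A = 22^30 mod 47  (bits of 30 = 11110)
  bit 0 = 1: r = r^2 * 22 mod 47 = 1^2 * 22 = 1*22 = 22
  bit 1 = 1: r = r^2 * 22 mod 47 = 22^2 * 22 = 14*22 = 26
  bit 2 = 1: r = r^2 * 22 mod 47 = 26^2 * 22 = 18*22 = 20
  bit 3 = 1: r = r^2 * 22 mod 47 = 20^2 * 22 = 24*22 = 11
  bit 4 = 0: r = r^2 mod 47 = 11^2 = 27
  -> A = 27
B = 22^32 mod 47  (bits of 32 = 100000)
  bit 0 = 1: r = r^2 * 22 mod 47 = 1^2 * 22 = 1*22 = 22
  bit 1 = 0: r = r^2 mod 47 = 22^2 = 14
  bit 2 = 0: r = r^2 mod 47 = 14^2 = 8
  bit 3 = 0: r = r^2 mod 47 = 8^2 = 17
  bit 4 = 0: r = r^2 mod 47 = 17^2 = 7
  bit 5 = 0: r = r^2 mod 47 = 7^2 = 2
  -> B = 2
s = B^a = 2^30 mod 47  (bits of 30 = 11110)
  bit 0 = 1: r = r^2 * 2 mod 47 = 1^2 * 2 = 1*2 = 2
  bit 1 = 1: r = r^2 * 2 mod 47 = 2^2 * 2 = 4*2 = 8
  bit 2 = 1: r = r^2 * 2 mod 47 = 8^2 * 2 = 17*2 = 34
  bit 3 = 1: r = r^2 * 2 mod 47 = 34^2 * 2 = 28*2 = 9
  bit 4 = 0: r = r^2 mod 47 = 9^2 = 34
  -> s = B^a = 34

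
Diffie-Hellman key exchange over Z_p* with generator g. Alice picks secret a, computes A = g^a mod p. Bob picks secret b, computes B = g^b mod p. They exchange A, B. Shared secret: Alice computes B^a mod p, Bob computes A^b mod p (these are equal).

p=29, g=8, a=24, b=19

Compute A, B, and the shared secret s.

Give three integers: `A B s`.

Answer: 25 2 20

Derivation:
A = 8^24 mod 29  (bits of 24 = 11000)
  bit 0 = 1: r = r^2 * 8 mod 29 = 1^2 * 8 = 1*8 = 8
  bit 1 = 1: r = r^2 * 8 mod 29 = 8^2 * 8 = 6*8 = 19
  bit 2 = 0: r = r^2 mod 29 = 19^2 = 13
  bit 3 = 0: r = r^2 mod 29 = 13^2 = 24
  bit 4 = 0: r = r^2 mod 29 = 24^2 = 25
  -> A = 25
B = 8^19 mod 29  (bits of 19 = 10011)
  bit 0 = 1: r = r^2 * 8 mod 29 = 1^2 * 8 = 1*8 = 8
  bit 1 = 0: r = r^2 mod 29 = 8^2 = 6
  bit 2 = 0: r = r^2 mod 29 = 6^2 = 7
  bit 3 = 1: r = r^2 * 8 mod 29 = 7^2 * 8 = 20*8 = 15
  bit 4 = 1: r = r^2 * 8 mod 29 = 15^2 * 8 = 22*8 = 2
  -> B = 2
s = B^a = 2^24 mod 29  (bits of 24 = 11000)
  bit 0 = 1: r = r^2 * 2 mod 29 = 1^2 * 2 = 1*2 = 2
  bit 1 = 1: r = r^2 * 2 mod 29 = 2^2 * 2 = 4*2 = 8
  bit 2 = 0: r = r^2 mod 29 = 8^2 = 6
  bit 3 = 0: r = r^2 mod 29 = 6^2 = 7
  bit 4 = 0: r = r^2 mod 29 = 7^2 = 20
  -> s = B^a = 20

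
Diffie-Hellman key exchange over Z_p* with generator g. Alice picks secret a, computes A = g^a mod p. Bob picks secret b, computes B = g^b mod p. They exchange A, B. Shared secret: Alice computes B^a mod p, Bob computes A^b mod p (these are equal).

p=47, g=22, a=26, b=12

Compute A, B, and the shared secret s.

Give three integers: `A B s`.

Answer: 21 42 16

Derivation:
A = 22^26 mod 47  (bits of 26 = 11010)
  bit 0 = 1: r = r^2 * 22 mod 47 = 1^2 * 22 = 1*22 = 22
  bit 1 = 1: r = r^2 * 22 mod 47 = 22^2 * 22 = 14*22 = 26
  bit 2 = 0: r = r^2 mod 47 = 26^2 = 18
  bit 3 = 1: r = r^2 * 22 mod 47 = 18^2 * 22 = 42*22 = 31
  bit 4 = 0: r = r^2 mod 47 = 31^2 = 21
  -> A = 21
B = 22^12 mod 47  (bits of 12 = 1100)
  bit 0 = 1: r = r^2 * 22 mod 47 = 1^2 * 22 = 1*22 = 22
  bit 1 = 1: r = r^2 * 22 mod 47 = 22^2 * 22 = 14*22 = 26
  bit 2 = 0: r = r^2 mod 47 = 26^2 = 18
  bit 3 = 0: r = r^2 mod 47 = 18^2 = 42
  -> B = 42
s = B^a = 42^26 mod 47  (bits of 26 = 11010)
  bit 0 = 1: r = r^2 * 42 mod 47 = 1^2 * 42 = 1*42 = 42
  bit 1 = 1: r = r^2 * 42 mod 47 = 42^2 * 42 = 25*42 = 16
  bit 2 = 0: r = r^2 mod 47 = 16^2 = 21
  bit 3 = 1: r = r^2 * 42 mod 47 = 21^2 * 42 = 18*42 = 4
  bit 4 = 0: r = r^2 mod 47 = 4^2 = 16
  -> s = B^a = 16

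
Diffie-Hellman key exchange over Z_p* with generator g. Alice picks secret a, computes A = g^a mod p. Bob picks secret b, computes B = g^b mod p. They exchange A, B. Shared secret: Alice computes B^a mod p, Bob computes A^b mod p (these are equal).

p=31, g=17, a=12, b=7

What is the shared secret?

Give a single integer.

Answer: 4

Derivation:
A = 17^12 mod 31  (bits of 12 = 1100)
  bit 0 = 1: r = r^2 * 17 mod 31 = 1^2 * 17 = 1*17 = 17
  bit 1 = 1: r = r^2 * 17 mod 31 = 17^2 * 17 = 10*17 = 15
  bit 2 = 0: r = r^2 mod 31 = 15^2 = 8
  bit 3 = 0: r = r^2 mod 31 = 8^2 = 2
  -> A = 2
B = 17^7 mod 31  (bits of 7 = 111)
  bit 0 = 1: r = r^2 * 17 mod 31 = 1^2 * 17 = 1*17 = 17
  bit 1 = 1: r = r^2 * 17 mod 31 = 17^2 * 17 = 10*17 = 15
  bit 2 = 1: r = r^2 * 17 mod 31 = 15^2 * 17 = 8*17 = 12
  -> B = 12
s = B^a = 12^12 mod 31  (bits of 12 = 1100)
  bit 0 = 1: r = r^2 * 12 mod 31 = 1^2 * 12 = 1*12 = 12
  bit 1 = 1: r = r^2 * 12 mod 31 = 12^2 * 12 = 20*12 = 23
  bit 2 = 0: r = r^2 mod 31 = 23^2 = 2
  bit 3 = 0: r = r^2 mod 31 = 2^2 = 4
  -> s = B^a = 4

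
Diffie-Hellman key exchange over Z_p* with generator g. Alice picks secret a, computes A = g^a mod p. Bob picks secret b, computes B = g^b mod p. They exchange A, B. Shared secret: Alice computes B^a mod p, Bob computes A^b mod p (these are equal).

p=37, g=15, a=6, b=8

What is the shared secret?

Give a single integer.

Answer: 26

Derivation:
A = 15^6 mod 37  (bits of 6 = 110)
  bit 0 = 1: r = r^2 * 15 mod 37 = 1^2 * 15 = 1*15 = 15
  bit 1 = 1: r = r^2 * 15 mod 37 = 15^2 * 15 = 3*15 = 8
  bit 2 = 0: r = r^2 mod 37 = 8^2 = 27
  -> A = 27
B = 15^8 mod 37  (bits of 8 = 1000)
  bit 0 = 1: r = r^2 * 15 mod 37 = 1^2 * 15 = 1*15 = 15
  bit 1 = 0: r = r^2 mod 37 = 15^2 = 3
  bit 2 = 0: r = r^2 mod 37 = 3^2 = 9
  bit 3 = 0: r = r^2 mod 37 = 9^2 = 7
  -> B = 7
s = B^a = 7^6 mod 37  (bits of 6 = 110)
  bit 0 = 1: r = r^2 * 7 mod 37 = 1^2 * 7 = 1*7 = 7
  bit 1 = 1: r = r^2 * 7 mod 37 = 7^2 * 7 = 12*7 = 10
  bit 2 = 0: r = r^2 mod 37 = 10^2 = 26
  -> s = B^a = 26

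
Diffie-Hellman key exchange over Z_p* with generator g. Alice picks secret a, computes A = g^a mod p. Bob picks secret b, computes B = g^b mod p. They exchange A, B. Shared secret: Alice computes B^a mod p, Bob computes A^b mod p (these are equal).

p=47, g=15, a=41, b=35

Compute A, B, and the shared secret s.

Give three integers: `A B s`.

Answer: 35 19 23

Derivation:
A = 15^41 mod 47  (bits of 41 = 101001)
  bit 0 = 1: r = r^2 * 15 mod 47 = 1^2 * 15 = 1*15 = 15
  bit 1 = 0: r = r^2 mod 47 = 15^2 = 37
  bit 2 = 1: r = r^2 * 15 mod 47 = 37^2 * 15 = 6*15 = 43
  bit 3 = 0: r = r^2 mod 47 = 43^2 = 16
  bit 4 = 0: r = r^2 mod 47 = 16^2 = 21
  bit 5 = 1: r = r^2 * 15 mod 47 = 21^2 * 15 = 18*15 = 35
  -> A = 35
B = 15^35 mod 47  (bits of 35 = 100011)
  bit 0 = 1: r = r^2 * 15 mod 47 = 1^2 * 15 = 1*15 = 15
  bit 1 = 0: r = r^2 mod 47 = 15^2 = 37
  bit 2 = 0: r = r^2 mod 47 = 37^2 = 6
  bit 3 = 0: r = r^2 mod 47 = 6^2 = 36
  bit 4 = 1: r = r^2 * 15 mod 47 = 36^2 * 15 = 27*15 = 29
  bit 5 = 1: r = r^2 * 15 mod 47 = 29^2 * 15 = 42*15 = 19
  -> B = 19
s = B^a = 19^41 mod 47  (bits of 41 = 101001)
  bit 0 = 1: r = r^2 * 19 mod 47 = 1^2 * 19 = 1*19 = 19
  bit 1 = 0: r = r^2 mod 47 = 19^2 = 32
  bit 2 = 1: r = r^2 * 19 mod 47 = 32^2 * 19 = 37*19 = 45
  bit 3 = 0: r = r^2 mod 47 = 45^2 = 4
  bit 4 = 0: r = r^2 mod 47 = 4^2 = 16
  bit 5 = 1: r = r^2 * 19 mod 47 = 16^2 * 19 = 21*19 = 23
  -> s = B^a = 23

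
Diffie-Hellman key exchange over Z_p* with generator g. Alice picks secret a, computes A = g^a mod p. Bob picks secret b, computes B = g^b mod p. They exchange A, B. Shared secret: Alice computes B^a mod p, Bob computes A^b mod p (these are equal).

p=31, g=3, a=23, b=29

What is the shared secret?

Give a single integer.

A = 3^23 mod 31  (bits of 23 = 10111)
  bit 0 = 1: r = r^2 * 3 mod 31 = 1^2 * 3 = 1*3 = 3
  bit 1 = 0: r = r^2 mod 31 = 3^2 = 9
  bit 2 = 1: r = r^2 * 3 mod 31 = 9^2 * 3 = 19*3 = 26
  bit 3 = 1: r = r^2 * 3 mod 31 = 26^2 * 3 = 25*3 = 13
  bit 4 = 1: r = r^2 * 3 mod 31 = 13^2 * 3 = 14*3 = 11
  -> A = 11
B = 3^29 mod 31  (bits of 29 = 11101)
  bit 0 = 1: r = r^2 * 3 mod 31 = 1^2 * 3 = 1*3 = 3
  bit 1 = 1: r = r^2 * 3 mod 31 = 3^2 * 3 = 9*3 = 27
  bit 2 = 1: r = r^2 * 3 mod 31 = 27^2 * 3 = 16*3 = 17
  bit 3 = 0: r = r^2 mod 31 = 17^2 = 10
  bit 4 = 1: r = r^2 * 3 mod 31 = 10^2 * 3 = 7*3 = 21
  -> B = 21
s = B^a = 21^23 mod 31  (bits of 23 = 10111)
  bit 0 = 1: r = r^2 * 21 mod 31 = 1^2 * 21 = 1*21 = 21
  bit 1 = 0: r = r^2 mod 31 = 21^2 = 7
  bit 2 = 1: r = r^2 * 21 mod 31 = 7^2 * 21 = 18*21 = 6
  bit 3 = 1: r = r^2 * 21 mod 31 = 6^2 * 21 = 5*21 = 12
  bit 4 = 1: r = r^2 * 21 mod 31 = 12^2 * 21 = 20*21 = 17
  -> s = B^a = 17

Answer: 17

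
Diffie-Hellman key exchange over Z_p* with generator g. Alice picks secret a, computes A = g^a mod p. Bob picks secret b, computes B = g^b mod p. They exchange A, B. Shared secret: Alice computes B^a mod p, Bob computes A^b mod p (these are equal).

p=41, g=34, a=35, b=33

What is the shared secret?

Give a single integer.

Answer: 14

Derivation:
A = 34^35 mod 41  (bits of 35 = 100011)
  bit 0 = 1: r = r^2 * 34 mod 41 = 1^2 * 34 = 1*34 = 34
  bit 1 = 0: r = r^2 mod 41 = 34^2 = 8
  bit 2 = 0: r = r^2 mod 41 = 8^2 = 23
  bit 3 = 0: r = r^2 mod 41 = 23^2 = 37
  bit 4 = 1: r = r^2 * 34 mod 41 = 37^2 * 34 = 16*34 = 11
  bit 5 = 1: r = r^2 * 34 mod 41 = 11^2 * 34 = 39*34 = 14
  -> A = 14
B = 34^33 mod 41  (bits of 33 = 100001)
  bit 0 = 1: r = r^2 * 34 mod 41 = 1^2 * 34 = 1*34 = 34
  bit 1 = 0: r = r^2 mod 41 = 34^2 = 8
  bit 2 = 0: r = r^2 mod 41 = 8^2 = 23
  bit 3 = 0: r = r^2 mod 41 = 23^2 = 37
  bit 4 = 0: r = r^2 mod 41 = 37^2 = 16
  bit 5 = 1: r = r^2 * 34 mod 41 = 16^2 * 34 = 10*34 = 12
  -> B = 12
s = B^a = 12^35 mod 41  (bits of 35 = 100011)
  bit 0 = 1: r = r^2 * 12 mod 41 = 1^2 * 12 = 1*12 = 12
  bit 1 = 0: r = r^2 mod 41 = 12^2 = 21
  bit 2 = 0: r = r^2 mod 41 = 21^2 = 31
  bit 3 = 0: r = r^2 mod 41 = 31^2 = 18
  bit 4 = 1: r = r^2 * 12 mod 41 = 18^2 * 12 = 37*12 = 34
  bit 5 = 1: r = r^2 * 12 mod 41 = 34^2 * 12 = 8*12 = 14
  -> s = B^a = 14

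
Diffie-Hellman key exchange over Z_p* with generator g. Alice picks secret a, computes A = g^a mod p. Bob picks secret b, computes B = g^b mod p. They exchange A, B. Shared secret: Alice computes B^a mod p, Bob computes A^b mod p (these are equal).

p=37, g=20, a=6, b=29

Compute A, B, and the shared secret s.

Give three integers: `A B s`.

Answer: 27 32 11

Derivation:
A = 20^6 mod 37  (bits of 6 = 110)
  bit 0 = 1: r = r^2 * 20 mod 37 = 1^2 * 20 = 1*20 = 20
  bit 1 = 1: r = r^2 * 20 mod 37 = 20^2 * 20 = 30*20 = 8
  bit 2 = 0: r = r^2 mod 37 = 8^2 = 27
  -> A = 27
B = 20^29 mod 37  (bits of 29 = 11101)
  bit 0 = 1: r = r^2 * 20 mod 37 = 1^2 * 20 = 1*20 = 20
  bit 1 = 1: r = r^2 * 20 mod 37 = 20^2 * 20 = 30*20 = 8
  bit 2 = 1: r = r^2 * 20 mod 37 = 8^2 * 20 = 27*20 = 22
  bit 3 = 0: r = r^2 mod 37 = 22^2 = 3
  bit 4 = 1: r = r^2 * 20 mod 37 = 3^2 * 20 = 9*20 = 32
  -> B = 32
s = B^a = 32^6 mod 37  (bits of 6 = 110)
  bit 0 = 1: r = r^2 * 32 mod 37 = 1^2 * 32 = 1*32 = 32
  bit 1 = 1: r = r^2 * 32 mod 37 = 32^2 * 32 = 25*32 = 23
  bit 2 = 0: r = r^2 mod 37 = 23^2 = 11
  -> s = B^a = 11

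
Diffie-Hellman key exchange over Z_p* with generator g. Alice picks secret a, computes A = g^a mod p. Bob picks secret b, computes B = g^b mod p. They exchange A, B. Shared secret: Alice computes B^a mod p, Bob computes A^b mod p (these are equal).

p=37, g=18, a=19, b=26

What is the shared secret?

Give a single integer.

Answer: 25

Derivation:
A = 18^19 mod 37  (bits of 19 = 10011)
  bit 0 = 1: r = r^2 * 18 mod 37 = 1^2 * 18 = 1*18 = 18
  bit 1 = 0: r = r^2 mod 37 = 18^2 = 28
  bit 2 = 0: r = r^2 mod 37 = 28^2 = 7
  bit 3 = 1: r = r^2 * 18 mod 37 = 7^2 * 18 = 12*18 = 31
  bit 4 = 1: r = r^2 * 18 mod 37 = 31^2 * 18 = 36*18 = 19
  -> A = 19
B = 18^26 mod 37  (bits of 26 = 11010)
  bit 0 = 1: r = r^2 * 18 mod 37 = 1^2 * 18 = 1*18 = 18
  bit 1 = 1: r = r^2 * 18 mod 37 = 18^2 * 18 = 28*18 = 23
  bit 2 = 0: r = r^2 mod 37 = 23^2 = 11
  bit 3 = 1: r = r^2 * 18 mod 37 = 11^2 * 18 = 10*18 = 32
  bit 4 = 0: r = r^2 mod 37 = 32^2 = 25
  -> B = 25
s = B^a = 25^19 mod 37  (bits of 19 = 10011)
  bit 0 = 1: r = r^2 * 25 mod 37 = 1^2 * 25 = 1*25 = 25
  bit 1 = 0: r = r^2 mod 37 = 25^2 = 33
  bit 2 = 0: r = r^2 mod 37 = 33^2 = 16
  bit 3 = 1: r = r^2 * 25 mod 37 = 16^2 * 25 = 34*25 = 36
  bit 4 = 1: r = r^2 * 25 mod 37 = 36^2 * 25 = 1*25 = 25
  -> s = B^a = 25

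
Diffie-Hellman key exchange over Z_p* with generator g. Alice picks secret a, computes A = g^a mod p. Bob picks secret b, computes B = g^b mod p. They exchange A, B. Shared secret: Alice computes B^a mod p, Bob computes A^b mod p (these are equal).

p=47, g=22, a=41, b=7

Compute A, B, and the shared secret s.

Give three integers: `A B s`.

Answer: 43 20 19

Derivation:
A = 22^41 mod 47  (bits of 41 = 101001)
  bit 0 = 1: r = r^2 * 22 mod 47 = 1^2 * 22 = 1*22 = 22
  bit 1 = 0: r = r^2 mod 47 = 22^2 = 14
  bit 2 = 1: r = r^2 * 22 mod 47 = 14^2 * 22 = 8*22 = 35
  bit 3 = 0: r = r^2 mod 47 = 35^2 = 3
  bit 4 = 0: r = r^2 mod 47 = 3^2 = 9
  bit 5 = 1: r = r^2 * 22 mod 47 = 9^2 * 22 = 34*22 = 43
  -> A = 43
B = 22^7 mod 47  (bits of 7 = 111)
  bit 0 = 1: r = r^2 * 22 mod 47 = 1^2 * 22 = 1*22 = 22
  bit 1 = 1: r = r^2 * 22 mod 47 = 22^2 * 22 = 14*22 = 26
  bit 2 = 1: r = r^2 * 22 mod 47 = 26^2 * 22 = 18*22 = 20
  -> B = 20
s = B^a = 20^41 mod 47  (bits of 41 = 101001)
  bit 0 = 1: r = r^2 * 20 mod 47 = 1^2 * 20 = 1*20 = 20
  bit 1 = 0: r = r^2 mod 47 = 20^2 = 24
  bit 2 = 1: r = r^2 * 20 mod 47 = 24^2 * 20 = 12*20 = 5
  bit 3 = 0: r = r^2 mod 47 = 5^2 = 25
  bit 4 = 0: r = r^2 mod 47 = 25^2 = 14
  bit 5 = 1: r = r^2 * 20 mod 47 = 14^2 * 20 = 8*20 = 19
  -> s = B^a = 19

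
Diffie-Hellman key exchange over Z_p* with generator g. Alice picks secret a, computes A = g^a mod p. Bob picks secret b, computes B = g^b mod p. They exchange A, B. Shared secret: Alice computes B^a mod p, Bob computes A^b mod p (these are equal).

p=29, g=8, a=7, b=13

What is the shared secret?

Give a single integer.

Answer: 17

Derivation:
A = 8^7 mod 29  (bits of 7 = 111)
  bit 0 = 1: r = r^2 * 8 mod 29 = 1^2 * 8 = 1*8 = 8
  bit 1 = 1: r = r^2 * 8 mod 29 = 8^2 * 8 = 6*8 = 19
  bit 2 = 1: r = r^2 * 8 mod 29 = 19^2 * 8 = 13*8 = 17
  -> A = 17
B = 8^13 mod 29  (bits of 13 = 1101)
  bit 0 = 1: r = r^2 * 8 mod 29 = 1^2 * 8 = 1*8 = 8
  bit 1 = 1: r = r^2 * 8 mod 29 = 8^2 * 8 = 6*8 = 19
  bit 2 = 0: r = r^2 mod 29 = 19^2 = 13
  bit 3 = 1: r = r^2 * 8 mod 29 = 13^2 * 8 = 24*8 = 18
  -> B = 18
s = B^a = 18^7 mod 29  (bits of 7 = 111)
  bit 0 = 1: r = r^2 * 18 mod 29 = 1^2 * 18 = 1*18 = 18
  bit 1 = 1: r = r^2 * 18 mod 29 = 18^2 * 18 = 5*18 = 3
  bit 2 = 1: r = r^2 * 18 mod 29 = 3^2 * 18 = 9*18 = 17
  -> s = B^a = 17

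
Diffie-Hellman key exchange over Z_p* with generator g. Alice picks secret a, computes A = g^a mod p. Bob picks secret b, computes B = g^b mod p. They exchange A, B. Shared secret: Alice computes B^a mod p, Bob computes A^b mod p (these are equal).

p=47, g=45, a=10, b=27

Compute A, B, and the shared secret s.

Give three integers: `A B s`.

A = 45^10 mod 47  (bits of 10 = 1010)
  bit 0 = 1: r = r^2 * 45 mod 47 = 1^2 * 45 = 1*45 = 45
  bit 1 = 0: r = r^2 mod 47 = 45^2 = 4
  bit 2 = 1: r = r^2 * 45 mod 47 = 4^2 * 45 = 16*45 = 15
  bit 3 = 0: r = r^2 mod 47 = 15^2 = 37
  -> A = 37
B = 45^27 mod 47  (bits of 27 = 11011)
  bit 0 = 1: r = r^2 * 45 mod 47 = 1^2 * 45 = 1*45 = 45
  bit 1 = 1: r = r^2 * 45 mod 47 = 45^2 * 45 = 4*45 = 39
  bit 2 = 0: r = r^2 mod 47 = 39^2 = 17
  bit 3 = 1: r = r^2 * 45 mod 47 = 17^2 * 45 = 7*45 = 33
  bit 4 = 1: r = r^2 * 45 mod 47 = 33^2 * 45 = 8*45 = 31
  -> B = 31
s = B^a = 31^10 mod 47  (bits of 10 = 1010)
  bit 0 = 1: r = r^2 * 31 mod 47 = 1^2 * 31 = 1*31 = 31
  bit 1 = 0: r = r^2 mod 47 = 31^2 = 21
  bit 2 = 1: r = r^2 * 31 mod 47 = 21^2 * 31 = 18*31 = 41
  bit 3 = 0: r = r^2 mod 47 = 41^2 = 36
  -> s = B^a = 36

Answer: 37 31 36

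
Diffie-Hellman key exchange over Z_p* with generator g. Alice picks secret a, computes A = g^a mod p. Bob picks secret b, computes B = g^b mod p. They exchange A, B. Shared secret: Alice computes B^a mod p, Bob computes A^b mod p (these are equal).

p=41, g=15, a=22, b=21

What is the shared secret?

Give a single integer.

Answer: 21

Derivation:
A = 15^22 mod 41  (bits of 22 = 10110)
  bit 0 = 1: r = r^2 * 15 mod 41 = 1^2 * 15 = 1*15 = 15
  bit 1 = 0: r = r^2 mod 41 = 15^2 = 20
  bit 2 = 1: r = r^2 * 15 mod 41 = 20^2 * 15 = 31*15 = 14
  bit 3 = 1: r = r^2 * 15 mod 41 = 14^2 * 15 = 32*15 = 29
  bit 4 = 0: r = r^2 mod 41 = 29^2 = 21
  -> A = 21
B = 15^21 mod 41  (bits of 21 = 10101)
  bit 0 = 1: r = r^2 * 15 mod 41 = 1^2 * 15 = 1*15 = 15
  bit 1 = 0: r = r^2 mod 41 = 15^2 = 20
  bit 2 = 1: r = r^2 * 15 mod 41 = 20^2 * 15 = 31*15 = 14
  bit 3 = 0: r = r^2 mod 41 = 14^2 = 32
  bit 4 = 1: r = r^2 * 15 mod 41 = 32^2 * 15 = 40*15 = 26
  -> B = 26
s = B^a = 26^22 mod 41  (bits of 22 = 10110)
  bit 0 = 1: r = r^2 * 26 mod 41 = 1^2 * 26 = 1*26 = 26
  bit 1 = 0: r = r^2 mod 41 = 26^2 = 20
  bit 2 = 1: r = r^2 * 26 mod 41 = 20^2 * 26 = 31*26 = 27
  bit 3 = 1: r = r^2 * 26 mod 41 = 27^2 * 26 = 32*26 = 12
  bit 4 = 0: r = r^2 mod 41 = 12^2 = 21
  -> s = B^a = 21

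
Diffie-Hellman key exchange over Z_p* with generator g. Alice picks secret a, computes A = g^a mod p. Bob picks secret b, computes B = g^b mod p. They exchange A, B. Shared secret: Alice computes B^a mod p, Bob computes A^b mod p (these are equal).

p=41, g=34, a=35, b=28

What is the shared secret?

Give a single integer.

Answer: 40

Derivation:
A = 34^35 mod 41  (bits of 35 = 100011)
  bit 0 = 1: r = r^2 * 34 mod 41 = 1^2 * 34 = 1*34 = 34
  bit 1 = 0: r = r^2 mod 41 = 34^2 = 8
  bit 2 = 0: r = r^2 mod 41 = 8^2 = 23
  bit 3 = 0: r = r^2 mod 41 = 23^2 = 37
  bit 4 = 1: r = r^2 * 34 mod 41 = 37^2 * 34 = 16*34 = 11
  bit 5 = 1: r = r^2 * 34 mod 41 = 11^2 * 34 = 39*34 = 14
  -> A = 14
B = 34^28 mod 41  (bits of 28 = 11100)
  bit 0 = 1: r = r^2 * 34 mod 41 = 1^2 * 34 = 1*34 = 34
  bit 1 = 1: r = r^2 * 34 mod 41 = 34^2 * 34 = 8*34 = 26
  bit 2 = 1: r = r^2 * 34 mod 41 = 26^2 * 34 = 20*34 = 24
  bit 3 = 0: r = r^2 mod 41 = 24^2 = 2
  bit 4 = 0: r = r^2 mod 41 = 2^2 = 4
  -> B = 4
s = B^a = 4^35 mod 41  (bits of 35 = 100011)
  bit 0 = 1: r = r^2 * 4 mod 41 = 1^2 * 4 = 1*4 = 4
  bit 1 = 0: r = r^2 mod 41 = 4^2 = 16
  bit 2 = 0: r = r^2 mod 41 = 16^2 = 10
  bit 3 = 0: r = r^2 mod 41 = 10^2 = 18
  bit 4 = 1: r = r^2 * 4 mod 41 = 18^2 * 4 = 37*4 = 25
  bit 5 = 1: r = r^2 * 4 mod 41 = 25^2 * 4 = 10*4 = 40
  -> s = B^a = 40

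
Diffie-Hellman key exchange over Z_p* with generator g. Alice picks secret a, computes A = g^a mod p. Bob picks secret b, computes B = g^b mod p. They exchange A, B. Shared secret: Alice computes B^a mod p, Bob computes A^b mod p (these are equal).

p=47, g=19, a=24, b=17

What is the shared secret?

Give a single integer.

Answer: 21

Derivation:
A = 19^24 mod 47  (bits of 24 = 11000)
  bit 0 = 1: r = r^2 * 19 mod 47 = 1^2 * 19 = 1*19 = 19
  bit 1 = 1: r = r^2 * 19 mod 47 = 19^2 * 19 = 32*19 = 44
  bit 2 = 0: r = r^2 mod 47 = 44^2 = 9
  bit 3 = 0: r = r^2 mod 47 = 9^2 = 34
  bit 4 = 0: r = r^2 mod 47 = 34^2 = 28
  -> A = 28
B = 19^17 mod 47  (bits of 17 = 10001)
  bit 0 = 1: r = r^2 * 19 mod 47 = 1^2 * 19 = 1*19 = 19
  bit 1 = 0: r = r^2 mod 47 = 19^2 = 32
  bit 2 = 0: r = r^2 mod 47 = 32^2 = 37
  bit 3 = 0: r = r^2 mod 47 = 37^2 = 6
  bit 4 = 1: r = r^2 * 19 mod 47 = 6^2 * 19 = 36*19 = 26
  -> B = 26
s = B^a = 26^24 mod 47  (bits of 24 = 11000)
  bit 0 = 1: r = r^2 * 26 mod 47 = 1^2 * 26 = 1*26 = 26
  bit 1 = 1: r = r^2 * 26 mod 47 = 26^2 * 26 = 18*26 = 45
  bit 2 = 0: r = r^2 mod 47 = 45^2 = 4
  bit 3 = 0: r = r^2 mod 47 = 4^2 = 16
  bit 4 = 0: r = r^2 mod 47 = 16^2 = 21
  -> s = B^a = 21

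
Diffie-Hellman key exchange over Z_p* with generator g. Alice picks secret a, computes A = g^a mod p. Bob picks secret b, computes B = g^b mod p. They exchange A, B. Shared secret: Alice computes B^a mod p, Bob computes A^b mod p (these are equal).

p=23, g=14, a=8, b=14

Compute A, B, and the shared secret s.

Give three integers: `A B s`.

A = 14^8 mod 23  (bits of 8 = 1000)
  bit 0 = 1: r = r^2 * 14 mod 23 = 1^2 * 14 = 1*14 = 14
  bit 1 = 0: r = r^2 mod 23 = 14^2 = 12
  bit 2 = 0: r = r^2 mod 23 = 12^2 = 6
  bit 3 = 0: r = r^2 mod 23 = 6^2 = 13
  -> A = 13
B = 14^14 mod 23  (bits of 14 = 1110)
  bit 0 = 1: r = r^2 * 14 mod 23 = 1^2 * 14 = 1*14 = 14
  bit 1 = 1: r = r^2 * 14 mod 23 = 14^2 * 14 = 12*14 = 7
  bit 2 = 1: r = r^2 * 14 mod 23 = 7^2 * 14 = 3*14 = 19
  bit 3 = 0: r = r^2 mod 23 = 19^2 = 16
  -> B = 16
s = B^a = 16^8 mod 23  (bits of 8 = 1000)
  bit 0 = 1: r = r^2 * 16 mod 23 = 1^2 * 16 = 1*16 = 16
  bit 1 = 0: r = r^2 mod 23 = 16^2 = 3
  bit 2 = 0: r = r^2 mod 23 = 3^2 = 9
  bit 3 = 0: r = r^2 mod 23 = 9^2 = 12
  -> s = B^a = 12

Answer: 13 16 12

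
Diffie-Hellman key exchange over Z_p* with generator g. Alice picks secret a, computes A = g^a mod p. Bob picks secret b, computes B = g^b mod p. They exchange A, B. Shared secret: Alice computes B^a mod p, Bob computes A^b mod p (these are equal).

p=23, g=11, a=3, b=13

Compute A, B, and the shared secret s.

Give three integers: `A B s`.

A = 11^3 mod 23  (bits of 3 = 11)
  bit 0 = 1: r = r^2 * 11 mod 23 = 1^2 * 11 = 1*11 = 11
  bit 1 = 1: r = r^2 * 11 mod 23 = 11^2 * 11 = 6*11 = 20
  -> A = 20
B = 11^13 mod 23  (bits of 13 = 1101)
  bit 0 = 1: r = r^2 * 11 mod 23 = 1^2 * 11 = 1*11 = 11
  bit 1 = 1: r = r^2 * 11 mod 23 = 11^2 * 11 = 6*11 = 20
  bit 2 = 0: r = r^2 mod 23 = 20^2 = 9
  bit 3 = 1: r = r^2 * 11 mod 23 = 9^2 * 11 = 12*11 = 17
  -> B = 17
s = B^a = 17^3 mod 23  (bits of 3 = 11)
  bit 0 = 1: r = r^2 * 17 mod 23 = 1^2 * 17 = 1*17 = 17
  bit 1 = 1: r = r^2 * 17 mod 23 = 17^2 * 17 = 13*17 = 14
  -> s = B^a = 14

Answer: 20 17 14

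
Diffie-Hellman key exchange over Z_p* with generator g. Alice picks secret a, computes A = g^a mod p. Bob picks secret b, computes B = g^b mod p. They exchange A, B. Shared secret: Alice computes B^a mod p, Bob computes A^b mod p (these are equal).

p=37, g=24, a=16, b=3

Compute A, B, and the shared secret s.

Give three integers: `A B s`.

A = 24^16 mod 37  (bits of 16 = 10000)
  bit 0 = 1: r = r^2 * 24 mod 37 = 1^2 * 24 = 1*24 = 24
  bit 1 = 0: r = r^2 mod 37 = 24^2 = 21
  bit 2 = 0: r = r^2 mod 37 = 21^2 = 34
  bit 3 = 0: r = r^2 mod 37 = 34^2 = 9
  bit 4 = 0: r = r^2 mod 37 = 9^2 = 7
  -> A = 7
B = 24^3 mod 37  (bits of 3 = 11)
  bit 0 = 1: r = r^2 * 24 mod 37 = 1^2 * 24 = 1*24 = 24
  bit 1 = 1: r = r^2 * 24 mod 37 = 24^2 * 24 = 21*24 = 23
  -> B = 23
s = B^a = 23^16 mod 37  (bits of 16 = 10000)
  bit 0 = 1: r = r^2 * 23 mod 37 = 1^2 * 23 = 1*23 = 23
  bit 1 = 0: r = r^2 mod 37 = 23^2 = 11
  bit 2 = 0: r = r^2 mod 37 = 11^2 = 10
  bit 3 = 0: r = r^2 mod 37 = 10^2 = 26
  bit 4 = 0: r = r^2 mod 37 = 26^2 = 10
  -> s = B^a = 10

Answer: 7 23 10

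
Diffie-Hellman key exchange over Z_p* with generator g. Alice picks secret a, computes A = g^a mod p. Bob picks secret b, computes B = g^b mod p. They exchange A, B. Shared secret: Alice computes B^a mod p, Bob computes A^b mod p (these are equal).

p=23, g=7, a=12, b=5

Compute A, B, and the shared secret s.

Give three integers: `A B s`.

A = 7^12 mod 23  (bits of 12 = 1100)
  bit 0 = 1: r = r^2 * 7 mod 23 = 1^2 * 7 = 1*7 = 7
  bit 1 = 1: r = r^2 * 7 mod 23 = 7^2 * 7 = 3*7 = 21
  bit 2 = 0: r = r^2 mod 23 = 21^2 = 4
  bit 3 = 0: r = r^2 mod 23 = 4^2 = 16
  -> A = 16
B = 7^5 mod 23  (bits of 5 = 101)
  bit 0 = 1: r = r^2 * 7 mod 23 = 1^2 * 7 = 1*7 = 7
  bit 1 = 0: r = r^2 mod 23 = 7^2 = 3
  bit 2 = 1: r = r^2 * 7 mod 23 = 3^2 * 7 = 9*7 = 17
  -> B = 17
s = B^a = 17^12 mod 23  (bits of 12 = 1100)
  bit 0 = 1: r = r^2 * 17 mod 23 = 1^2 * 17 = 1*17 = 17
  bit 1 = 1: r = r^2 * 17 mod 23 = 17^2 * 17 = 13*17 = 14
  bit 2 = 0: r = r^2 mod 23 = 14^2 = 12
  bit 3 = 0: r = r^2 mod 23 = 12^2 = 6
  -> s = B^a = 6

Answer: 16 17 6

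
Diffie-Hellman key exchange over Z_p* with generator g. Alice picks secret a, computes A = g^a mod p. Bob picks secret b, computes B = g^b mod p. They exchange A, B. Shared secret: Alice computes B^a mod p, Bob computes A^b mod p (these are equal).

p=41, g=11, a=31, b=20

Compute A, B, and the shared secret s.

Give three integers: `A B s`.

Answer: 24 40 40

Derivation:
A = 11^31 mod 41  (bits of 31 = 11111)
  bit 0 = 1: r = r^2 * 11 mod 41 = 1^2 * 11 = 1*11 = 11
  bit 1 = 1: r = r^2 * 11 mod 41 = 11^2 * 11 = 39*11 = 19
  bit 2 = 1: r = r^2 * 11 mod 41 = 19^2 * 11 = 33*11 = 35
  bit 3 = 1: r = r^2 * 11 mod 41 = 35^2 * 11 = 36*11 = 27
  bit 4 = 1: r = r^2 * 11 mod 41 = 27^2 * 11 = 32*11 = 24
  -> A = 24
B = 11^20 mod 41  (bits of 20 = 10100)
  bit 0 = 1: r = r^2 * 11 mod 41 = 1^2 * 11 = 1*11 = 11
  bit 1 = 0: r = r^2 mod 41 = 11^2 = 39
  bit 2 = 1: r = r^2 * 11 mod 41 = 39^2 * 11 = 4*11 = 3
  bit 3 = 0: r = r^2 mod 41 = 3^2 = 9
  bit 4 = 0: r = r^2 mod 41 = 9^2 = 40
  -> B = 40
s = B^a = 40^31 mod 41  (bits of 31 = 11111)
  bit 0 = 1: r = r^2 * 40 mod 41 = 1^2 * 40 = 1*40 = 40
  bit 1 = 1: r = r^2 * 40 mod 41 = 40^2 * 40 = 1*40 = 40
  bit 2 = 1: r = r^2 * 40 mod 41 = 40^2 * 40 = 1*40 = 40
  bit 3 = 1: r = r^2 * 40 mod 41 = 40^2 * 40 = 1*40 = 40
  bit 4 = 1: r = r^2 * 40 mod 41 = 40^2 * 40 = 1*40 = 40
  -> s = B^a = 40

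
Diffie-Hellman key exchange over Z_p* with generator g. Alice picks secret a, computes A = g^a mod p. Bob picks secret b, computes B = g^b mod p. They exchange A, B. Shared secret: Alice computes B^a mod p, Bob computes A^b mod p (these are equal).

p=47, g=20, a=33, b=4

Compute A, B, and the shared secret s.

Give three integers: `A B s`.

A = 20^33 mod 47  (bits of 33 = 100001)
  bit 0 = 1: r = r^2 * 20 mod 47 = 1^2 * 20 = 1*20 = 20
  bit 1 = 0: r = r^2 mod 47 = 20^2 = 24
  bit 2 = 0: r = r^2 mod 47 = 24^2 = 12
  bit 3 = 0: r = r^2 mod 47 = 12^2 = 3
  bit 4 = 0: r = r^2 mod 47 = 3^2 = 9
  bit 5 = 1: r = r^2 * 20 mod 47 = 9^2 * 20 = 34*20 = 22
  -> A = 22
B = 20^4 mod 47  (bits of 4 = 100)
  bit 0 = 1: r = r^2 * 20 mod 47 = 1^2 * 20 = 1*20 = 20
  bit 1 = 0: r = r^2 mod 47 = 20^2 = 24
  bit 2 = 0: r = r^2 mod 47 = 24^2 = 12
  -> B = 12
s = B^a = 12^33 mod 47  (bits of 33 = 100001)
  bit 0 = 1: r = r^2 * 12 mod 47 = 1^2 * 12 = 1*12 = 12
  bit 1 = 0: r = r^2 mod 47 = 12^2 = 3
  bit 2 = 0: r = r^2 mod 47 = 3^2 = 9
  bit 3 = 0: r = r^2 mod 47 = 9^2 = 34
  bit 4 = 0: r = r^2 mod 47 = 34^2 = 28
  bit 5 = 1: r = r^2 * 12 mod 47 = 28^2 * 12 = 32*12 = 8
  -> s = B^a = 8

Answer: 22 12 8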